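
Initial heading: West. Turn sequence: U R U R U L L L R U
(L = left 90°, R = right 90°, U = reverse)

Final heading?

Start: West
  U (U-turn (180°)) -> East
  R (right (90° clockwise)) -> South
  U (U-turn (180°)) -> North
  R (right (90° clockwise)) -> East
  U (U-turn (180°)) -> West
  L (left (90° counter-clockwise)) -> South
  L (left (90° counter-clockwise)) -> East
  L (left (90° counter-clockwise)) -> North
  R (right (90° clockwise)) -> East
  U (U-turn (180°)) -> West
Final: West

Answer: Final heading: West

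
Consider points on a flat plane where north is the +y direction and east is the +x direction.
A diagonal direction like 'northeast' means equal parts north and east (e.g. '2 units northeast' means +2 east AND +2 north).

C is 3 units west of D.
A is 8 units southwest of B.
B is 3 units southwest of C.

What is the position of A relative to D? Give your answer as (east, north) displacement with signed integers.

Place D at the origin (east=0, north=0).
  C is 3 units west of D: delta (east=-3, north=+0); C at (east=-3, north=0).
  B is 3 units southwest of C: delta (east=-3, north=-3); B at (east=-6, north=-3).
  A is 8 units southwest of B: delta (east=-8, north=-8); A at (east=-14, north=-11).
Therefore A relative to D: (east=-14, north=-11).

Answer: A is at (east=-14, north=-11) relative to D.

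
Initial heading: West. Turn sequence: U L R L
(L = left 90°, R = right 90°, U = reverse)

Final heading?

Start: West
  U (U-turn (180°)) -> East
  L (left (90° counter-clockwise)) -> North
  R (right (90° clockwise)) -> East
  L (left (90° counter-clockwise)) -> North
Final: North

Answer: Final heading: North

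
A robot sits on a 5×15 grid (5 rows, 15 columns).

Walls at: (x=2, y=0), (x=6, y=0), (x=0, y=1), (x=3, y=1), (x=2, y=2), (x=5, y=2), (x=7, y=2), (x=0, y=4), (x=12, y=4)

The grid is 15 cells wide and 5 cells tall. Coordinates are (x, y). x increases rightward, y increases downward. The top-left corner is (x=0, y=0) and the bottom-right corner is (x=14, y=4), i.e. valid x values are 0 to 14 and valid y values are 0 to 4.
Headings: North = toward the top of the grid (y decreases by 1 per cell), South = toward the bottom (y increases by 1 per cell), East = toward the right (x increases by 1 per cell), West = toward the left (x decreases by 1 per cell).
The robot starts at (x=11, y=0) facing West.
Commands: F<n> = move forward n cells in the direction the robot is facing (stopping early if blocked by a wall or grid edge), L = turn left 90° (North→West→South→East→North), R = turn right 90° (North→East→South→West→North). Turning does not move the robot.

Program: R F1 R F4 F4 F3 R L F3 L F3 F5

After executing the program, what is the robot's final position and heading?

Start: (x=11, y=0), facing West
  R: turn right, now facing North
  F1: move forward 0/1 (blocked), now at (x=11, y=0)
  R: turn right, now facing East
  F4: move forward 3/4 (blocked), now at (x=14, y=0)
  F4: move forward 0/4 (blocked), now at (x=14, y=0)
  F3: move forward 0/3 (blocked), now at (x=14, y=0)
  R: turn right, now facing South
  L: turn left, now facing East
  F3: move forward 0/3 (blocked), now at (x=14, y=0)
  L: turn left, now facing North
  F3: move forward 0/3 (blocked), now at (x=14, y=0)
  F5: move forward 0/5 (blocked), now at (x=14, y=0)
Final: (x=14, y=0), facing North

Answer: Final position: (x=14, y=0), facing North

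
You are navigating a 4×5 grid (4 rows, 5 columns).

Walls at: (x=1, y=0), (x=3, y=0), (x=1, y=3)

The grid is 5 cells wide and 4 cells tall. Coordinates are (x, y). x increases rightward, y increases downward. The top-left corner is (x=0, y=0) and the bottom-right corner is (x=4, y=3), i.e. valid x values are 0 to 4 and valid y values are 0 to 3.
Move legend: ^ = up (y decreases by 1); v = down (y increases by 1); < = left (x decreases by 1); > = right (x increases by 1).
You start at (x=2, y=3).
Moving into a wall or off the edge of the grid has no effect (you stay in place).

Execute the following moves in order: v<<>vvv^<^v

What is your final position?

Answer: Final position: (x=2, y=2)

Derivation:
Start: (x=2, y=3)
  v (down): blocked, stay at (x=2, y=3)
  < (left): blocked, stay at (x=2, y=3)
  < (left): blocked, stay at (x=2, y=3)
  > (right): (x=2, y=3) -> (x=3, y=3)
  [×3]v (down): blocked, stay at (x=3, y=3)
  ^ (up): (x=3, y=3) -> (x=3, y=2)
  < (left): (x=3, y=2) -> (x=2, y=2)
  ^ (up): (x=2, y=2) -> (x=2, y=1)
  v (down): (x=2, y=1) -> (x=2, y=2)
Final: (x=2, y=2)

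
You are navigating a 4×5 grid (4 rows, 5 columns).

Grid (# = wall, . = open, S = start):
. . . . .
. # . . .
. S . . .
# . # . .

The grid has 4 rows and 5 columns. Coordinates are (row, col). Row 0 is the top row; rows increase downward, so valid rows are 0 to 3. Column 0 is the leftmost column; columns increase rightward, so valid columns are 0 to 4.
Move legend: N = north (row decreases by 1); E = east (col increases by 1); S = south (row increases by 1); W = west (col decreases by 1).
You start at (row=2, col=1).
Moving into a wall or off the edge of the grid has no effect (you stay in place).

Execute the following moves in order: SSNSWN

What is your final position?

Answer: Final position: (row=2, col=1)

Derivation:
Start: (row=2, col=1)
  S (south): (row=2, col=1) -> (row=3, col=1)
  S (south): blocked, stay at (row=3, col=1)
  N (north): (row=3, col=1) -> (row=2, col=1)
  S (south): (row=2, col=1) -> (row=3, col=1)
  W (west): blocked, stay at (row=3, col=1)
  N (north): (row=3, col=1) -> (row=2, col=1)
Final: (row=2, col=1)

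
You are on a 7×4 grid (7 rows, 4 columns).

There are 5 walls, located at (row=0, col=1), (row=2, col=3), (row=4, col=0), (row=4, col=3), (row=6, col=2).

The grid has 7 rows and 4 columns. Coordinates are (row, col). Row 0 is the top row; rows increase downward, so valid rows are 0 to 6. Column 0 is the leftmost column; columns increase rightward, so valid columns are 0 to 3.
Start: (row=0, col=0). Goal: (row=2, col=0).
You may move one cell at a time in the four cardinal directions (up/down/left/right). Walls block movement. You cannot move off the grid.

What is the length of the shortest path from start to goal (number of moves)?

Answer: Shortest path length: 2

Derivation:
BFS from (row=0, col=0) until reaching (row=2, col=0):
  Distance 0: (row=0, col=0)
  Distance 1: (row=1, col=0)
  Distance 2: (row=1, col=1), (row=2, col=0)  <- goal reached here
One shortest path (2 moves): (row=0, col=0) -> (row=1, col=0) -> (row=2, col=0)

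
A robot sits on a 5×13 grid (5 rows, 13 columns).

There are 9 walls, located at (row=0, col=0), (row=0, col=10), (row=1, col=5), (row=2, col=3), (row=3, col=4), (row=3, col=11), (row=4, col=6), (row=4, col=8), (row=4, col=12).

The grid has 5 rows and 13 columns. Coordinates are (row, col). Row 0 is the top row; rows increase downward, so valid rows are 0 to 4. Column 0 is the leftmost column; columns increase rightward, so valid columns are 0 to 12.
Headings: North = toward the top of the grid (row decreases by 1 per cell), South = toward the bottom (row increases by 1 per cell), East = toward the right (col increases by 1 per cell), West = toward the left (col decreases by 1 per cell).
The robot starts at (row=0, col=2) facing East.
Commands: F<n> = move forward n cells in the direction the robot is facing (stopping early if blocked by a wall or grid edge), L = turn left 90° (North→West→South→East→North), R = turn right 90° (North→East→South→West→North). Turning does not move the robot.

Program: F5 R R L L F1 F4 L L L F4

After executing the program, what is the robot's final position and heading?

Answer: Final position: (row=4, col=9), facing South

Derivation:
Start: (row=0, col=2), facing East
  F5: move forward 5, now at (row=0, col=7)
  R: turn right, now facing South
  R: turn right, now facing West
  L: turn left, now facing South
  L: turn left, now facing East
  F1: move forward 1, now at (row=0, col=8)
  F4: move forward 1/4 (blocked), now at (row=0, col=9)
  L: turn left, now facing North
  L: turn left, now facing West
  L: turn left, now facing South
  F4: move forward 4, now at (row=4, col=9)
Final: (row=4, col=9), facing South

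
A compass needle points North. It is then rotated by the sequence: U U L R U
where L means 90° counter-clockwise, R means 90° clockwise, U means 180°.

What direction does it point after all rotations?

Start: North
  U (U-turn (180°)) -> South
  U (U-turn (180°)) -> North
  L (left (90° counter-clockwise)) -> West
  R (right (90° clockwise)) -> North
  U (U-turn (180°)) -> South
Final: South

Answer: Final heading: South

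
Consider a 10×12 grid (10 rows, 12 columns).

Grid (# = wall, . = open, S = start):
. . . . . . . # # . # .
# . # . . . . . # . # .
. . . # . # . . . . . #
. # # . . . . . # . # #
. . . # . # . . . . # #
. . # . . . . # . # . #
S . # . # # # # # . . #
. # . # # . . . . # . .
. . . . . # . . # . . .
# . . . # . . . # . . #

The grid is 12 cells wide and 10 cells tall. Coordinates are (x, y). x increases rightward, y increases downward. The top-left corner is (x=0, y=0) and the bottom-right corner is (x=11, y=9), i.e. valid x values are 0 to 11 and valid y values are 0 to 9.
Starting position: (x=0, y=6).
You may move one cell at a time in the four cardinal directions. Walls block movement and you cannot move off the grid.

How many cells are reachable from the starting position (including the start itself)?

BFS flood-fill from (x=0, y=6):
  Distance 0: (x=0, y=6)
  Distance 1: (x=0, y=5), (x=1, y=6), (x=0, y=7)
  Distance 2: (x=0, y=4), (x=1, y=5), (x=0, y=8)
  Distance 3: (x=0, y=3), (x=1, y=4), (x=1, y=8)
  Distance 4: (x=0, y=2), (x=2, y=4), (x=2, y=8), (x=1, y=9)
  Distance 5: (x=1, y=2), (x=2, y=7), (x=3, y=8), (x=2, y=9)
  Distance 6: (x=1, y=1), (x=2, y=2), (x=4, y=8), (x=3, y=9)
  Distance 7: (x=1, y=0)
  Distance 8: (x=0, y=0), (x=2, y=0)
  Distance 9: (x=3, y=0)
  Distance 10: (x=4, y=0), (x=3, y=1)
  Distance 11: (x=5, y=0), (x=4, y=1)
  Distance 12: (x=6, y=0), (x=5, y=1), (x=4, y=2)
  Distance 13: (x=6, y=1), (x=4, y=3)
  Distance 14: (x=7, y=1), (x=6, y=2), (x=3, y=3), (x=5, y=3), (x=4, y=4)
  Distance 15: (x=7, y=2), (x=6, y=3), (x=4, y=5)
  Distance 16: (x=8, y=2), (x=7, y=3), (x=6, y=4), (x=3, y=5), (x=5, y=5)
  Distance 17: (x=9, y=2), (x=7, y=4), (x=6, y=5), (x=3, y=6)
  Distance 18: (x=9, y=1), (x=10, y=2), (x=9, y=3), (x=8, y=4)
  Distance 19: (x=9, y=0), (x=9, y=4), (x=8, y=5)
Total reachable: 59 (grid has 80 open cells total)

Answer: Reachable cells: 59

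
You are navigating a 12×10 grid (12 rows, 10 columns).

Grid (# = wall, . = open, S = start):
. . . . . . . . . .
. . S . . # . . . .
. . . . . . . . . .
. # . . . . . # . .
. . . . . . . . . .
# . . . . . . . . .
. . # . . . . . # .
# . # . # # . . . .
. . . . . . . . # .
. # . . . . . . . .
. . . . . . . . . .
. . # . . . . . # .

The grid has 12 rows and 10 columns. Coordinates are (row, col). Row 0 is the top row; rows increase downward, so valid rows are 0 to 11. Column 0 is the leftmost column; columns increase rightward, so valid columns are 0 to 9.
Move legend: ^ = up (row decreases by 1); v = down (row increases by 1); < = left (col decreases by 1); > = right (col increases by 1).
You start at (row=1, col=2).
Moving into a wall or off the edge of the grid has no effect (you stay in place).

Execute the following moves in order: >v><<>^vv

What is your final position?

Start: (row=1, col=2)
  > (right): (row=1, col=2) -> (row=1, col=3)
  v (down): (row=1, col=3) -> (row=2, col=3)
  > (right): (row=2, col=3) -> (row=2, col=4)
  < (left): (row=2, col=4) -> (row=2, col=3)
  < (left): (row=2, col=3) -> (row=2, col=2)
  > (right): (row=2, col=2) -> (row=2, col=3)
  ^ (up): (row=2, col=3) -> (row=1, col=3)
  v (down): (row=1, col=3) -> (row=2, col=3)
  v (down): (row=2, col=3) -> (row=3, col=3)
Final: (row=3, col=3)

Answer: Final position: (row=3, col=3)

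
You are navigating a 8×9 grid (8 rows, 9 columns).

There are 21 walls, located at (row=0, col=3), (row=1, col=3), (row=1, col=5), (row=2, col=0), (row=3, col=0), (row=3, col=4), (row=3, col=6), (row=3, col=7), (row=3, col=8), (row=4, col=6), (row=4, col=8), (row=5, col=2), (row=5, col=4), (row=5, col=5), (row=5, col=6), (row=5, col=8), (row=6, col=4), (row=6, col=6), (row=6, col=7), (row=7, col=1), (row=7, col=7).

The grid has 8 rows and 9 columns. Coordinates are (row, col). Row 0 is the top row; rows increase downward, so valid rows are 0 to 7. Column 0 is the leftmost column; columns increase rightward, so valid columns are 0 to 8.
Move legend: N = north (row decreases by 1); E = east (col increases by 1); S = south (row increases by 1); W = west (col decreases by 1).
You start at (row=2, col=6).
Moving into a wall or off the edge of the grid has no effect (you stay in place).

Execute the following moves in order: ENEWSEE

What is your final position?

Answer: Final position: (row=2, col=8)

Derivation:
Start: (row=2, col=6)
  E (east): (row=2, col=6) -> (row=2, col=7)
  N (north): (row=2, col=7) -> (row=1, col=7)
  E (east): (row=1, col=7) -> (row=1, col=8)
  W (west): (row=1, col=8) -> (row=1, col=7)
  S (south): (row=1, col=7) -> (row=2, col=7)
  E (east): (row=2, col=7) -> (row=2, col=8)
  E (east): blocked, stay at (row=2, col=8)
Final: (row=2, col=8)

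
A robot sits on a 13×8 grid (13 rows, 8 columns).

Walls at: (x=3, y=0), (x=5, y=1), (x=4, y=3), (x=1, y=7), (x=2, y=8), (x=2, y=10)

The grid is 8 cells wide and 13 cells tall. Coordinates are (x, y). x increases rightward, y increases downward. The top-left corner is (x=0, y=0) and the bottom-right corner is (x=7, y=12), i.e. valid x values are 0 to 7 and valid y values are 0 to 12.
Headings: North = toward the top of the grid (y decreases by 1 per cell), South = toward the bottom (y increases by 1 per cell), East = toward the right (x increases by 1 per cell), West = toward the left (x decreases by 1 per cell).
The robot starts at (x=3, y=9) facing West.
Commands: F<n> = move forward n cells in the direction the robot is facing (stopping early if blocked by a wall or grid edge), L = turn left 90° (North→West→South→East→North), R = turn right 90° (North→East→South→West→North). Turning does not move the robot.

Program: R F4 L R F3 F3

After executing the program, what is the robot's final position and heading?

Start: (x=3, y=9), facing West
  R: turn right, now facing North
  F4: move forward 4, now at (x=3, y=5)
  L: turn left, now facing West
  R: turn right, now facing North
  F3: move forward 3, now at (x=3, y=2)
  F3: move forward 1/3 (blocked), now at (x=3, y=1)
Final: (x=3, y=1), facing North

Answer: Final position: (x=3, y=1), facing North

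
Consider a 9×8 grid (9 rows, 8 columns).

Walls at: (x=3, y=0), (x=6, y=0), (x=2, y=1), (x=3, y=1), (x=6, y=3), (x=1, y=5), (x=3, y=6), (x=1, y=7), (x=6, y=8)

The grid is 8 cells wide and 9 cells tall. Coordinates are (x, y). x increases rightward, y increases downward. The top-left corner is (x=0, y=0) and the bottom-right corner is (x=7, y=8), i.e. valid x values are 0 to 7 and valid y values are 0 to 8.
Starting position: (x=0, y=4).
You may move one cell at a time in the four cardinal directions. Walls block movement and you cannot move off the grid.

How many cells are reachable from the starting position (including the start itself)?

BFS flood-fill from (x=0, y=4):
  Distance 0: (x=0, y=4)
  Distance 1: (x=0, y=3), (x=1, y=4), (x=0, y=5)
  Distance 2: (x=0, y=2), (x=1, y=3), (x=2, y=4), (x=0, y=6)
  Distance 3: (x=0, y=1), (x=1, y=2), (x=2, y=3), (x=3, y=4), (x=2, y=5), (x=1, y=6), (x=0, y=7)
  Distance 4: (x=0, y=0), (x=1, y=1), (x=2, y=2), (x=3, y=3), (x=4, y=4), (x=3, y=5), (x=2, y=6), (x=0, y=8)
  Distance 5: (x=1, y=0), (x=3, y=2), (x=4, y=3), (x=5, y=4), (x=4, y=5), (x=2, y=7), (x=1, y=8)
  Distance 6: (x=2, y=0), (x=4, y=2), (x=5, y=3), (x=6, y=4), (x=5, y=5), (x=4, y=6), (x=3, y=7), (x=2, y=8)
  Distance 7: (x=4, y=1), (x=5, y=2), (x=7, y=4), (x=6, y=5), (x=5, y=6), (x=4, y=7), (x=3, y=8)
  Distance 8: (x=4, y=0), (x=5, y=1), (x=6, y=2), (x=7, y=3), (x=7, y=5), (x=6, y=6), (x=5, y=7), (x=4, y=8)
  Distance 9: (x=5, y=0), (x=6, y=1), (x=7, y=2), (x=7, y=6), (x=6, y=7), (x=5, y=8)
  Distance 10: (x=7, y=1), (x=7, y=7)
  Distance 11: (x=7, y=0), (x=7, y=8)
Total reachable: 63 (grid has 63 open cells total)

Answer: Reachable cells: 63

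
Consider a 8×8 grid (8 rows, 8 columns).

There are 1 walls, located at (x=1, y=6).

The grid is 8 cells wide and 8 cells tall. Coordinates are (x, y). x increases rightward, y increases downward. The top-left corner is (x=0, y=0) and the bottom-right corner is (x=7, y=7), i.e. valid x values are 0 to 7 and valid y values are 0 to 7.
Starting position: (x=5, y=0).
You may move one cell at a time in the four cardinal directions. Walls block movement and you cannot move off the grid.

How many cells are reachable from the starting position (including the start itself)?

BFS flood-fill from (x=5, y=0):
  Distance 0: (x=5, y=0)
  Distance 1: (x=4, y=0), (x=6, y=0), (x=5, y=1)
  Distance 2: (x=3, y=0), (x=7, y=0), (x=4, y=1), (x=6, y=1), (x=5, y=2)
  Distance 3: (x=2, y=0), (x=3, y=1), (x=7, y=1), (x=4, y=2), (x=6, y=2), (x=5, y=3)
  Distance 4: (x=1, y=0), (x=2, y=1), (x=3, y=2), (x=7, y=2), (x=4, y=3), (x=6, y=3), (x=5, y=4)
  Distance 5: (x=0, y=0), (x=1, y=1), (x=2, y=2), (x=3, y=3), (x=7, y=3), (x=4, y=4), (x=6, y=4), (x=5, y=5)
  Distance 6: (x=0, y=1), (x=1, y=2), (x=2, y=3), (x=3, y=4), (x=7, y=4), (x=4, y=5), (x=6, y=5), (x=5, y=6)
  Distance 7: (x=0, y=2), (x=1, y=3), (x=2, y=4), (x=3, y=5), (x=7, y=5), (x=4, y=6), (x=6, y=6), (x=5, y=7)
  Distance 8: (x=0, y=3), (x=1, y=4), (x=2, y=5), (x=3, y=6), (x=7, y=6), (x=4, y=7), (x=6, y=7)
  Distance 9: (x=0, y=4), (x=1, y=5), (x=2, y=6), (x=3, y=7), (x=7, y=7)
  Distance 10: (x=0, y=5), (x=2, y=7)
  Distance 11: (x=0, y=6), (x=1, y=7)
  Distance 12: (x=0, y=7)
Total reachable: 63 (grid has 63 open cells total)

Answer: Reachable cells: 63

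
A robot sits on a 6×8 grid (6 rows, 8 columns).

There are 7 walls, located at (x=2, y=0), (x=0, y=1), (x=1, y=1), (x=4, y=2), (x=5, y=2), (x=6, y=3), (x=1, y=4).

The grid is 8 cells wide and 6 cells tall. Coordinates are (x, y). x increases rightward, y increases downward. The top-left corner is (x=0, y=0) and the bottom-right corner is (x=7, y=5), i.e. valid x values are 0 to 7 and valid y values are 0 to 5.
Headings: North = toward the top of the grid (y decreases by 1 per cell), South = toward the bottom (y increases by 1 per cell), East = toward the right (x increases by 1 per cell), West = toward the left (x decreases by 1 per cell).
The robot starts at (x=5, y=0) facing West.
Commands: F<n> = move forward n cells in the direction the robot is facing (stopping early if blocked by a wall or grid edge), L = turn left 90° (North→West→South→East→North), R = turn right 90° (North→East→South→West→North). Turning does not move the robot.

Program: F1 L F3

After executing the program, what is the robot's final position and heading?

Answer: Final position: (x=4, y=1), facing South

Derivation:
Start: (x=5, y=0), facing West
  F1: move forward 1, now at (x=4, y=0)
  L: turn left, now facing South
  F3: move forward 1/3 (blocked), now at (x=4, y=1)
Final: (x=4, y=1), facing South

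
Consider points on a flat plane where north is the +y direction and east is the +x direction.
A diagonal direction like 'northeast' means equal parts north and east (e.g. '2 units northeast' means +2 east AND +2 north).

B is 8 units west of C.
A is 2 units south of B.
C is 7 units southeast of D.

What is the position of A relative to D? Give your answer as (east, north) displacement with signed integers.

Place D at the origin (east=0, north=0).
  C is 7 units southeast of D: delta (east=+7, north=-7); C at (east=7, north=-7).
  B is 8 units west of C: delta (east=-8, north=+0); B at (east=-1, north=-7).
  A is 2 units south of B: delta (east=+0, north=-2); A at (east=-1, north=-9).
Therefore A relative to D: (east=-1, north=-9).

Answer: A is at (east=-1, north=-9) relative to D.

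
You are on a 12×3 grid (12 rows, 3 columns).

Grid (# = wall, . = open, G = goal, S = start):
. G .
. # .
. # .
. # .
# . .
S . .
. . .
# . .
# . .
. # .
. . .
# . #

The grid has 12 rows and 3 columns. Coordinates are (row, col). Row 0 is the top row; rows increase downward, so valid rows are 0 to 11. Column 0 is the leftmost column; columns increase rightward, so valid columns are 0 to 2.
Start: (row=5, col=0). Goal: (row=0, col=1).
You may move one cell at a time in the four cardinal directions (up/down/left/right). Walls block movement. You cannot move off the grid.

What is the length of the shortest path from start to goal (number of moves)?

Answer: Shortest path length: 8

Derivation:
BFS from (row=5, col=0) until reaching (row=0, col=1):
  Distance 0: (row=5, col=0)
  Distance 1: (row=5, col=1), (row=6, col=0)
  Distance 2: (row=4, col=1), (row=5, col=2), (row=6, col=1)
  Distance 3: (row=4, col=2), (row=6, col=2), (row=7, col=1)
  Distance 4: (row=3, col=2), (row=7, col=2), (row=8, col=1)
  Distance 5: (row=2, col=2), (row=8, col=2)
  Distance 6: (row=1, col=2), (row=9, col=2)
  Distance 7: (row=0, col=2), (row=10, col=2)
  Distance 8: (row=0, col=1), (row=10, col=1)  <- goal reached here
One shortest path (8 moves): (row=5, col=0) -> (row=5, col=1) -> (row=5, col=2) -> (row=4, col=2) -> (row=3, col=2) -> (row=2, col=2) -> (row=1, col=2) -> (row=0, col=2) -> (row=0, col=1)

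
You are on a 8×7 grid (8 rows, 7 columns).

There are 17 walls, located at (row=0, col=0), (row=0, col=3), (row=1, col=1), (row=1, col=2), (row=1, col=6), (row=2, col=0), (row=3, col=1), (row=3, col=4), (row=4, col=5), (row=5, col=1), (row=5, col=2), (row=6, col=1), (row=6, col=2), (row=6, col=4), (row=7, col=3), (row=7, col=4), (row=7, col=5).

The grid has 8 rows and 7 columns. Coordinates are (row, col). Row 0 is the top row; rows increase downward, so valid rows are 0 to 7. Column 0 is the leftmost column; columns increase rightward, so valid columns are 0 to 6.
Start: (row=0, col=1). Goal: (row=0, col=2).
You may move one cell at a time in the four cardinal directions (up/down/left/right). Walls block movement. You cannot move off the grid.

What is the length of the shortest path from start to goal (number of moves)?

Answer: Shortest path length: 1

Derivation:
BFS from (row=0, col=1) until reaching (row=0, col=2):
  Distance 0: (row=0, col=1)
  Distance 1: (row=0, col=2)  <- goal reached here
One shortest path (1 moves): (row=0, col=1) -> (row=0, col=2)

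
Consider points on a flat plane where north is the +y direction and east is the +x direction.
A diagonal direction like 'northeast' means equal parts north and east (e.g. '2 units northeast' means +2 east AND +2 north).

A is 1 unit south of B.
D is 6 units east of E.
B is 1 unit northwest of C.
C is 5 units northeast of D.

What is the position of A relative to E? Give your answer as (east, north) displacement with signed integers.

Answer: A is at (east=10, north=5) relative to E.

Derivation:
Place E at the origin (east=0, north=0).
  D is 6 units east of E: delta (east=+6, north=+0); D at (east=6, north=0).
  C is 5 units northeast of D: delta (east=+5, north=+5); C at (east=11, north=5).
  B is 1 unit northwest of C: delta (east=-1, north=+1); B at (east=10, north=6).
  A is 1 unit south of B: delta (east=+0, north=-1); A at (east=10, north=5).
Therefore A relative to E: (east=10, north=5).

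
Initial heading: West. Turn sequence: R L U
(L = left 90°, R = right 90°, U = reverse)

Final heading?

Answer: Final heading: East

Derivation:
Start: West
  R (right (90° clockwise)) -> North
  L (left (90° counter-clockwise)) -> West
  U (U-turn (180°)) -> East
Final: East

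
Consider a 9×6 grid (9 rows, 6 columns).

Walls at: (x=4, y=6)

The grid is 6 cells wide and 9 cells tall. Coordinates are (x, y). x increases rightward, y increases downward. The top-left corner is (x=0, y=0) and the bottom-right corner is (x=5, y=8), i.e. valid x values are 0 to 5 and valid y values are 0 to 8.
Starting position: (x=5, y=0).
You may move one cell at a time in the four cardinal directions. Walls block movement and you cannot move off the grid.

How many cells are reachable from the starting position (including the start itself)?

Answer: Reachable cells: 53

Derivation:
BFS flood-fill from (x=5, y=0):
  Distance 0: (x=5, y=0)
  Distance 1: (x=4, y=0), (x=5, y=1)
  Distance 2: (x=3, y=0), (x=4, y=1), (x=5, y=2)
  Distance 3: (x=2, y=0), (x=3, y=1), (x=4, y=2), (x=5, y=3)
  Distance 4: (x=1, y=0), (x=2, y=1), (x=3, y=2), (x=4, y=3), (x=5, y=4)
  Distance 5: (x=0, y=0), (x=1, y=1), (x=2, y=2), (x=3, y=3), (x=4, y=4), (x=5, y=5)
  Distance 6: (x=0, y=1), (x=1, y=2), (x=2, y=3), (x=3, y=4), (x=4, y=5), (x=5, y=6)
  Distance 7: (x=0, y=2), (x=1, y=3), (x=2, y=4), (x=3, y=5), (x=5, y=7)
  Distance 8: (x=0, y=3), (x=1, y=4), (x=2, y=5), (x=3, y=6), (x=4, y=7), (x=5, y=8)
  Distance 9: (x=0, y=4), (x=1, y=5), (x=2, y=6), (x=3, y=7), (x=4, y=8)
  Distance 10: (x=0, y=5), (x=1, y=6), (x=2, y=7), (x=3, y=8)
  Distance 11: (x=0, y=6), (x=1, y=7), (x=2, y=8)
  Distance 12: (x=0, y=7), (x=1, y=8)
  Distance 13: (x=0, y=8)
Total reachable: 53 (grid has 53 open cells total)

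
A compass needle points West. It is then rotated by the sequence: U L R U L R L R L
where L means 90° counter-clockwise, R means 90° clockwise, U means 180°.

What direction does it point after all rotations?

Answer: Final heading: South

Derivation:
Start: West
  U (U-turn (180°)) -> East
  L (left (90° counter-clockwise)) -> North
  R (right (90° clockwise)) -> East
  U (U-turn (180°)) -> West
  L (left (90° counter-clockwise)) -> South
  R (right (90° clockwise)) -> West
  L (left (90° counter-clockwise)) -> South
  R (right (90° clockwise)) -> West
  L (left (90° counter-clockwise)) -> South
Final: South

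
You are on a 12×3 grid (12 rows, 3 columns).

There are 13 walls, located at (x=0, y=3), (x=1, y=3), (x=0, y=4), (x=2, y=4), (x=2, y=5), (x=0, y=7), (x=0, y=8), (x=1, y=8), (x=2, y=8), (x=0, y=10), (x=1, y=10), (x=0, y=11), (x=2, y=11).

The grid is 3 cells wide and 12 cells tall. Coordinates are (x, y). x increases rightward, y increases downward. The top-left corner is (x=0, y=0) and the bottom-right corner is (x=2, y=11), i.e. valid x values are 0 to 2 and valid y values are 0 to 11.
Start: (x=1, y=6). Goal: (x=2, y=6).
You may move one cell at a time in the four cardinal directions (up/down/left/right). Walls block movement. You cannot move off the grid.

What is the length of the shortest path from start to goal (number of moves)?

BFS from (x=1, y=6) until reaching (x=2, y=6):
  Distance 0: (x=1, y=6)
  Distance 1: (x=1, y=5), (x=0, y=6), (x=2, y=6), (x=1, y=7)  <- goal reached here
One shortest path (1 moves): (x=1, y=6) -> (x=2, y=6)

Answer: Shortest path length: 1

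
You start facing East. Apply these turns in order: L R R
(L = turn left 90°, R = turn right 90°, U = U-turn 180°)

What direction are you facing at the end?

Answer: Final heading: South

Derivation:
Start: East
  L (left (90° counter-clockwise)) -> North
  R (right (90° clockwise)) -> East
  R (right (90° clockwise)) -> South
Final: South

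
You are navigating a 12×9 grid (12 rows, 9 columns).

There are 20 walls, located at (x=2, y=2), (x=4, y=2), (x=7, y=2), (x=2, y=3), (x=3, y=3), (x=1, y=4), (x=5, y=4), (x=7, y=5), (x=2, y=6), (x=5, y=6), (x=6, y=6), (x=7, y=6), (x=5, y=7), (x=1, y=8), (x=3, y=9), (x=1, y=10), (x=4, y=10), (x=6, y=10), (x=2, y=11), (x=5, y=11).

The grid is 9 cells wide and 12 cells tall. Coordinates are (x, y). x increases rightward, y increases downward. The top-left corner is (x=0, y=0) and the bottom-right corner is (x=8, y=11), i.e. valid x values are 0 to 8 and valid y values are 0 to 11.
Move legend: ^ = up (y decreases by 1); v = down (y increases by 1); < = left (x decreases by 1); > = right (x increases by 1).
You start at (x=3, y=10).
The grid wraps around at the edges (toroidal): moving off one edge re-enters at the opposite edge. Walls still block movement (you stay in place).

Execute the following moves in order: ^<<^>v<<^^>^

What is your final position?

Answer: Final position: (x=3, y=7)

Derivation:
Start: (x=3, y=10)
  ^ (up): blocked, stay at (x=3, y=10)
  < (left): (x=3, y=10) -> (x=2, y=10)
  < (left): blocked, stay at (x=2, y=10)
  ^ (up): (x=2, y=10) -> (x=2, y=9)
  > (right): blocked, stay at (x=2, y=9)
  v (down): (x=2, y=9) -> (x=2, y=10)
  < (left): blocked, stay at (x=2, y=10)
  < (left): blocked, stay at (x=2, y=10)
  ^ (up): (x=2, y=10) -> (x=2, y=9)
  ^ (up): (x=2, y=9) -> (x=2, y=8)
  > (right): (x=2, y=8) -> (x=3, y=8)
  ^ (up): (x=3, y=8) -> (x=3, y=7)
Final: (x=3, y=7)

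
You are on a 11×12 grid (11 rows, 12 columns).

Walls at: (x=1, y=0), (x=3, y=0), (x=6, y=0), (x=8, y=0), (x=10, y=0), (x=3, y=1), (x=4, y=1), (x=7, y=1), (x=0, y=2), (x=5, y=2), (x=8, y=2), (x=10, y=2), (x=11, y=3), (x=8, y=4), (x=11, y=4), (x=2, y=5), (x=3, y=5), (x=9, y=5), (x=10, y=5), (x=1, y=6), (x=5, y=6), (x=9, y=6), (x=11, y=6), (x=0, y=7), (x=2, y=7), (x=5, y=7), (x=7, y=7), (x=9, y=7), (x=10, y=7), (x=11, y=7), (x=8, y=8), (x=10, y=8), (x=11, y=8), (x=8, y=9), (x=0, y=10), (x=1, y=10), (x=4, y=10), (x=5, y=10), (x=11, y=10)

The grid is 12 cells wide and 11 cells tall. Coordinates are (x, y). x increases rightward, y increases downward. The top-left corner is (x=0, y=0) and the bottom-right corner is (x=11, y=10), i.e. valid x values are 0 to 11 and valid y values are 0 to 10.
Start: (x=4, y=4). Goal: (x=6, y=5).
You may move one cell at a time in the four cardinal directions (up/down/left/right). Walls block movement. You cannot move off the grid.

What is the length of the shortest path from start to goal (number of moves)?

BFS from (x=4, y=4) until reaching (x=6, y=5):
  Distance 0: (x=4, y=4)
  Distance 1: (x=4, y=3), (x=3, y=4), (x=5, y=4), (x=4, y=5)
  Distance 2: (x=4, y=2), (x=3, y=3), (x=5, y=3), (x=2, y=4), (x=6, y=4), (x=5, y=5), (x=4, y=6)
  Distance 3: (x=3, y=2), (x=2, y=3), (x=6, y=3), (x=1, y=4), (x=7, y=4), (x=6, y=5), (x=3, y=6), (x=4, y=7)  <- goal reached here
One shortest path (3 moves): (x=4, y=4) -> (x=5, y=4) -> (x=6, y=4) -> (x=6, y=5)

Answer: Shortest path length: 3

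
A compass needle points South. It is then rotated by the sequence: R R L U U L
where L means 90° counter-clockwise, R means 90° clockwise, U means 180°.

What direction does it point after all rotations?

Start: South
  R (right (90° clockwise)) -> West
  R (right (90° clockwise)) -> North
  L (left (90° counter-clockwise)) -> West
  U (U-turn (180°)) -> East
  U (U-turn (180°)) -> West
  L (left (90° counter-clockwise)) -> South
Final: South

Answer: Final heading: South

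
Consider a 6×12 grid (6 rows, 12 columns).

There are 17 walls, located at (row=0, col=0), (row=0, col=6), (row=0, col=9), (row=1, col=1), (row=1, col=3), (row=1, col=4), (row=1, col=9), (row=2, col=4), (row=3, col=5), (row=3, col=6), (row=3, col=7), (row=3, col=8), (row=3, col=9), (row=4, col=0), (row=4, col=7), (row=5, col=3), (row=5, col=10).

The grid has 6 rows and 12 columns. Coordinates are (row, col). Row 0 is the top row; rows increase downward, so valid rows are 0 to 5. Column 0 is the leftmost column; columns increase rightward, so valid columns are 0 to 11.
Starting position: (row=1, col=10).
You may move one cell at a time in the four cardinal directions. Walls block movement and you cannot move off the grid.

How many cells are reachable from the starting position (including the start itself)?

Answer: Reachable cells: 55

Derivation:
BFS flood-fill from (row=1, col=10):
  Distance 0: (row=1, col=10)
  Distance 1: (row=0, col=10), (row=1, col=11), (row=2, col=10)
  Distance 2: (row=0, col=11), (row=2, col=9), (row=2, col=11), (row=3, col=10)
  Distance 3: (row=2, col=8), (row=3, col=11), (row=4, col=10)
  Distance 4: (row=1, col=8), (row=2, col=7), (row=4, col=9), (row=4, col=11)
  Distance 5: (row=0, col=8), (row=1, col=7), (row=2, col=6), (row=4, col=8), (row=5, col=9), (row=5, col=11)
  Distance 6: (row=0, col=7), (row=1, col=6), (row=2, col=5), (row=5, col=8)
  Distance 7: (row=1, col=5), (row=5, col=7)
  Distance 8: (row=0, col=5), (row=5, col=6)
  Distance 9: (row=0, col=4), (row=4, col=6), (row=5, col=5)
  Distance 10: (row=0, col=3), (row=4, col=5), (row=5, col=4)
  Distance 11: (row=0, col=2), (row=4, col=4)
  Distance 12: (row=0, col=1), (row=1, col=2), (row=3, col=4), (row=4, col=3)
  Distance 13: (row=2, col=2), (row=3, col=3), (row=4, col=2)
  Distance 14: (row=2, col=1), (row=2, col=3), (row=3, col=2), (row=4, col=1), (row=5, col=2)
  Distance 15: (row=2, col=0), (row=3, col=1), (row=5, col=1)
  Distance 16: (row=1, col=0), (row=3, col=0), (row=5, col=0)
Total reachable: 55 (grid has 55 open cells total)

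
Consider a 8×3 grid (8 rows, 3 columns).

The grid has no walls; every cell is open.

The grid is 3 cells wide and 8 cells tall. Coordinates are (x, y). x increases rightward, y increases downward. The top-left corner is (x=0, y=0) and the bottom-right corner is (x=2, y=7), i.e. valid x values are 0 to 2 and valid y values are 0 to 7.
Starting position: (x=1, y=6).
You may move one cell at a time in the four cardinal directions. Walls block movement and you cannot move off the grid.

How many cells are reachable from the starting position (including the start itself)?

BFS flood-fill from (x=1, y=6):
  Distance 0: (x=1, y=6)
  Distance 1: (x=1, y=5), (x=0, y=6), (x=2, y=6), (x=1, y=7)
  Distance 2: (x=1, y=4), (x=0, y=5), (x=2, y=5), (x=0, y=7), (x=2, y=7)
  Distance 3: (x=1, y=3), (x=0, y=4), (x=2, y=4)
  Distance 4: (x=1, y=2), (x=0, y=3), (x=2, y=3)
  Distance 5: (x=1, y=1), (x=0, y=2), (x=2, y=2)
  Distance 6: (x=1, y=0), (x=0, y=1), (x=2, y=1)
  Distance 7: (x=0, y=0), (x=2, y=0)
Total reachable: 24 (grid has 24 open cells total)

Answer: Reachable cells: 24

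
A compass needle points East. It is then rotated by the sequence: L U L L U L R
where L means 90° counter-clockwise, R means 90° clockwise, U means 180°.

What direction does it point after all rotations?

Answer: Final heading: South

Derivation:
Start: East
  L (left (90° counter-clockwise)) -> North
  U (U-turn (180°)) -> South
  L (left (90° counter-clockwise)) -> East
  L (left (90° counter-clockwise)) -> North
  U (U-turn (180°)) -> South
  L (left (90° counter-clockwise)) -> East
  R (right (90° clockwise)) -> South
Final: South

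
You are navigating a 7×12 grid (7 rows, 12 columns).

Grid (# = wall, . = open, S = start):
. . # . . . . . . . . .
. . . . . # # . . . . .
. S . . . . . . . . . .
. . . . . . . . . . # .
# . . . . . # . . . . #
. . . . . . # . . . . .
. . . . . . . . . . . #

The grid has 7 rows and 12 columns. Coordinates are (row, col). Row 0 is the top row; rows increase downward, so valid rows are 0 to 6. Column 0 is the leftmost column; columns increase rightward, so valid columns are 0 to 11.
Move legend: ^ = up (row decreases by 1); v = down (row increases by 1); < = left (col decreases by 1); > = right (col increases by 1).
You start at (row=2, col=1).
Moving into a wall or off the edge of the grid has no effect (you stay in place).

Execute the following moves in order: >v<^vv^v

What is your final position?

Answer: Final position: (row=4, col=1)

Derivation:
Start: (row=2, col=1)
  > (right): (row=2, col=1) -> (row=2, col=2)
  v (down): (row=2, col=2) -> (row=3, col=2)
  < (left): (row=3, col=2) -> (row=3, col=1)
  ^ (up): (row=3, col=1) -> (row=2, col=1)
  v (down): (row=2, col=1) -> (row=3, col=1)
  v (down): (row=3, col=1) -> (row=4, col=1)
  ^ (up): (row=4, col=1) -> (row=3, col=1)
  v (down): (row=3, col=1) -> (row=4, col=1)
Final: (row=4, col=1)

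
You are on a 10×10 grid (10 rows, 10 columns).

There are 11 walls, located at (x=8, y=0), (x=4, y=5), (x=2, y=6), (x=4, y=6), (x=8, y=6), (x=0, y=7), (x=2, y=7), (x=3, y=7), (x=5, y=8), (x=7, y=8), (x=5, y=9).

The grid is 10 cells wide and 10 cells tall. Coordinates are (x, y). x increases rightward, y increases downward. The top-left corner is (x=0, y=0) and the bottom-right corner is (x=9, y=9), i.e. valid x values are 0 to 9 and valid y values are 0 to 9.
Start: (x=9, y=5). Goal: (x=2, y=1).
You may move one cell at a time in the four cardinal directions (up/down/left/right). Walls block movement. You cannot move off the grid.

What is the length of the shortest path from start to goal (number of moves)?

Answer: Shortest path length: 11

Derivation:
BFS from (x=9, y=5) until reaching (x=2, y=1):
  Distance 0: (x=9, y=5)
  Distance 1: (x=9, y=4), (x=8, y=5), (x=9, y=6)
  Distance 2: (x=9, y=3), (x=8, y=4), (x=7, y=5), (x=9, y=7)
  Distance 3: (x=9, y=2), (x=8, y=3), (x=7, y=4), (x=6, y=5), (x=7, y=6), (x=8, y=7), (x=9, y=8)
  Distance 4: (x=9, y=1), (x=8, y=2), (x=7, y=3), (x=6, y=4), (x=5, y=5), (x=6, y=6), (x=7, y=7), (x=8, y=8), (x=9, y=9)
  Distance 5: (x=9, y=0), (x=8, y=1), (x=7, y=2), (x=6, y=3), (x=5, y=4), (x=5, y=6), (x=6, y=7), (x=8, y=9)
  Distance 6: (x=7, y=1), (x=6, y=2), (x=5, y=3), (x=4, y=4), (x=5, y=7), (x=6, y=8), (x=7, y=9)
  Distance 7: (x=7, y=0), (x=6, y=1), (x=5, y=2), (x=4, y=3), (x=3, y=4), (x=4, y=7), (x=6, y=9)
  Distance 8: (x=6, y=0), (x=5, y=1), (x=4, y=2), (x=3, y=3), (x=2, y=4), (x=3, y=5), (x=4, y=8)
  Distance 9: (x=5, y=0), (x=4, y=1), (x=3, y=2), (x=2, y=3), (x=1, y=4), (x=2, y=5), (x=3, y=6), (x=3, y=8), (x=4, y=9)
  Distance 10: (x=4, y=0), (x=3, y=1), (x=2, y=2), (x=1, y=3), (x=0, y=4), (x=1, y=5), (x=2, y=8), (x=3, y=9)
  Distance 11: (x=3, y=0), (x=2, y=1), (x=1, y=2), (x=0, y=3), (x=0, y=5), (x=1, y=6), (x=1, y=8), (x=2, y=9)  <- goal reached here
One shortest path (11 moves): (x=9, y=5) -> (x=8, y=5) -> (x=7, y=5) -> (x=6, y=5) -> (x=5, y=5) -> (x=5, y=4) -> (x=4, y=4) -> (x=3, y=4) -> (x=2, y=4) -> (x=2, y=3) -> (x=2, y=2) -> (x=2, y=1)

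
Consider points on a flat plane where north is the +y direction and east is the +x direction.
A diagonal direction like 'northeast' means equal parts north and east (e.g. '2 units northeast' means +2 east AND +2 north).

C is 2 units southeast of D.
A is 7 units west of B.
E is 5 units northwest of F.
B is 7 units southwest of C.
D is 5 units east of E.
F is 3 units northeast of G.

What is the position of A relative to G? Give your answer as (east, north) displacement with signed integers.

Answer: A is at (east=-9, north=-1) relative to G.

Derivation:
Place G at the origin (east=0, north=0).
  F is 3 units northeast of G: delta (east=+3, north=+3); F at (east=3, north=3).
  E is 5 units northwest of F: delta (east=-5, north=+5); E at (east=-2, north=8).
  D is 5 units east of E: delta (east=+5, north=+0); D at (east=3, north=8).
  C is 2 units southeast of D: delta (east=+2, north=-2); C at (east=5, north=6).
  B is 7 units southwest of C: delta (east=-7, north=-7); B at (east=-2, north=-1).
  A is 7 units west of B: delta (east=-7, north=+0); A at (east=-9, north=-1).
Therefore A relative to G: (east=-9, north=-1).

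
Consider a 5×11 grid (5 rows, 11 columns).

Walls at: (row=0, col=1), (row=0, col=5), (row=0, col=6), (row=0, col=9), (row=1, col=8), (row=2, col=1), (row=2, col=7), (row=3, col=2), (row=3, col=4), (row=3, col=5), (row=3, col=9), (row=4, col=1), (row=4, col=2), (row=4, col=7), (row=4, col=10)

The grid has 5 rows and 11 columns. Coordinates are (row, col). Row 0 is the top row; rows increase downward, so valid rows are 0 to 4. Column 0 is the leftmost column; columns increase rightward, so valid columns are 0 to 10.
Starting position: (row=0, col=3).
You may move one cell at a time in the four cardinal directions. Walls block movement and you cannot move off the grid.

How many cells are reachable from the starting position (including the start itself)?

BFS flood-fill from (row=0, col=3):
  Distance 0: (row=0, col=3)
  Distance 1: (row=0, col=2), (row=0, col=4), (row=1, col=3)
  Distance 2: (row=1, col=2), (row=1, col=4), (row=2, col=3)
  Distance 3: (row=1, col=1), (row=1, col=5), (row=2, col=2), (row=2, col=4), (row=3, col=3)
  Distance 4: (row=1, col=0), (row=1, col=6), (row=2, col=5), (row=4, col=3)
  Distance 5: (row=0, col=0), (row=1, col=7), (row=2, col=0), (row=2, col=6), (row=4, col=4)
  Distance 6: (row=0, col=7), (row=3, col=0), (row=3, col=6), (row=4, col=5)
  Distance 7: (row=0, col=8), (row=3, col=1), (row=3, col=7), (row=4, col=0), (row=4, col=6)
  Distance 8: (row=3, col=8)
  Distance 9: (row=2, col=8), (row=4, col=8)
  Distance 10: (row=2, col=9), (row=4, col=9)
  Distance 11: (row=1, col=9), (row=2, col=10)
  Distance 12: (row=1, col=10), (row=3, col=10)
  Distance 13: (row=0, col=10)
Total reachable: 40 (grid has 40 open cells total)

Answer: Reachable cells: 40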